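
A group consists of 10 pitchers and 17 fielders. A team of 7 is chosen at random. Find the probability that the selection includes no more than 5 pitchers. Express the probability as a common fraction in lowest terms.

9826/9867

Total selections: C(27,7) = 888030.
Count the complement (more than 5 pitchers): C(10,6)·C(17,1) + C(10,7)·C(17,0) = 3570 + 120 = 3690.
Probability = 1 − 3690/888030 = 884340/888030 = 9826/9867.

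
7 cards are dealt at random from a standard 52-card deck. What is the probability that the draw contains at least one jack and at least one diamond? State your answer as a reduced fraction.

53122231/133784560

There are C(52,7) = 133784560 possible draws.
By inclusion-exclusion on the complements, draws missing all jacks or all diamonds: C(48,7) + C(39,7) − C(36,7) = 73629072 + 15380937 − 8347680 = 80662329.
So draws with at least one of each: 133784560 − 80662329 = 53122231, probability 53122231/133784560.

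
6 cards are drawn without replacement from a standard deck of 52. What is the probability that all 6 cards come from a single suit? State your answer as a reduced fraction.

There are C(52,6) = 20358520 possible 6-card hands.
Hands of one suit: 4 suits × C(13,6) = 4·1716 = 6864.
Probability = 6864/20358520 = 66/195755.

66/195755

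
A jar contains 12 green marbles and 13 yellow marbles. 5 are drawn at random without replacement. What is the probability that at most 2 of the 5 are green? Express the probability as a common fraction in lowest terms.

There are C(25,5) = 53130 ways to choose the 5.
Favorable selections (at most 2 green): C(12,0)·C(13,5) + C(12,1)·C(13,4) + C(12,2)·C(13,3) = 1287 + 8580 + 18876 = 28743.
Probability = 28743/53130 = 871/1610.

871/1610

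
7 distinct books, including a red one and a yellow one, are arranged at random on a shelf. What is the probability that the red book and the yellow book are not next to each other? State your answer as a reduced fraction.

5/7

There are 7! = 5040 arrangements.
Arrangements with the red book and the yellow book adjacent: 2·6! = 1440.
So not adjacent: 5040 − 1440 = 3600, probability 3600/5040 = 5/7.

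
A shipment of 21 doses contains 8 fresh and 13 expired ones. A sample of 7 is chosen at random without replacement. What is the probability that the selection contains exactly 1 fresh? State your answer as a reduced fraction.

The sample space is all 7-subsets of the 21: C(21,7) = 116280.
Selections with exactly 1 fresh: choose 1 of the 8 fresh and 6 of the 13 expired, C(8,1)·C(13,6) = 8·1716 = 13728.
Probability = 13728/116280 = 572/4845.

572/4845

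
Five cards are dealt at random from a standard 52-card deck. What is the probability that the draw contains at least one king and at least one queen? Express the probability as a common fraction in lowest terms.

There are C(52,5) = 2598960 possible draws.
By inclusion-exclusion on the complements, draws missing all kings or all queens: C(48,5) + C(48,5) − C(44,5) = 1712304 + 1712304 − 1086008 = 2338600.
So draws with at least one of each: 2598960 − 2338600 = 260360, probability 260360/2598960 = 6509/64974.

6509/64974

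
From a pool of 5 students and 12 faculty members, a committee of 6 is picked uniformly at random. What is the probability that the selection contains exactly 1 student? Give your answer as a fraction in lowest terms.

495/1547

Total number of selections: C(17,6) = 12376.
Selections with exactly 1 student: choose 1 of the 5 students and 5 of the 12 faculty members, C(5,1)·C(12,5) = 5·792 = 3960.
Probability = 3960/12376 = 495/1547.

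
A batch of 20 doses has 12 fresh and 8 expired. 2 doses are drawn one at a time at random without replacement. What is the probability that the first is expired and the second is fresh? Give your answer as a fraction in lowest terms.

Multiply the conditional probabilities at each draw: 8/20 · 12/19 = 96/380 = 24/95.

24/95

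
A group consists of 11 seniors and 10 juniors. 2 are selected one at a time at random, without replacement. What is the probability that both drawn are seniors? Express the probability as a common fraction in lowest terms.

11/42

Multiply the conditional probabilities at each draw: 11/21 · 10/20 = 110/420 = 11/42.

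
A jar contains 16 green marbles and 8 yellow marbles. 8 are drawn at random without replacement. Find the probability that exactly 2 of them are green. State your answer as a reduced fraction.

The sample space is all 8-subsets of the 24: C(24,8) = 735471.
Selections with exactly 2 green: choose 2 of the 16 green and 6 of the 8 yellow, C(16,2)·C(8,6) = 120·28 = 3360.
Probability = 3360/735471 = 1120/245157.

1120/245157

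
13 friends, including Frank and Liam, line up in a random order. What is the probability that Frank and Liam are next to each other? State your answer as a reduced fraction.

2/13

There are 13! = 6227020800 arrangements.
Treat Frank and Liam as a block: 12! arrangements of the blocks × 2 orders within the block = 2·479001600 = 958003200.
Probability = 958003200/6227020800 = 2/13.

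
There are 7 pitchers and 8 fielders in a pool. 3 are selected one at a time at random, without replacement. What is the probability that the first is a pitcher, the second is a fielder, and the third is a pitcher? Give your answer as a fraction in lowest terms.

8/65

Multiply the conditional probabilities at each draw: 7/15 · 8/14 · 6/13 = 336/2730 = 8/65.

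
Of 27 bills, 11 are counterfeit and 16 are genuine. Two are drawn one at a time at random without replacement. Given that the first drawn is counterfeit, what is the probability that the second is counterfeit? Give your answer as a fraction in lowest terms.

After removing one counterfeit, 26 remain: 10 counterfeit and 16 genuine.
So the probability the next is counterfeit is 10/26 = 5/13.

5/13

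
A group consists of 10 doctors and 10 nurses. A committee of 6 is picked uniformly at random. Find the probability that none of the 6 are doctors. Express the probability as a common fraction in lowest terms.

7/1292

There are C(20,6) = 38760 possible selections.
Selections with no doctors (all nurses): C(10,6) = 210.
Probability = 210/38760 = 7/1292.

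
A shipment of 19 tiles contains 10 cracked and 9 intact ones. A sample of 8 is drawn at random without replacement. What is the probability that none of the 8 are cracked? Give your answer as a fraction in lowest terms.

1/8398

There are C(19,8) = 75582 possible selections.
Selections with no cracked (all intact): C(9,8) = 9.
Probability = 9/75582 = 1/8398.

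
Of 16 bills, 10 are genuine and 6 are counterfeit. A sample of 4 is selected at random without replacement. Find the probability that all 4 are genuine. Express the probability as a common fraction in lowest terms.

3/26

There are C(16,4) = 1820 possible selections.
Selections with all genuine: C(10,4) = 210.
Probability = 210/1820 = 3/26.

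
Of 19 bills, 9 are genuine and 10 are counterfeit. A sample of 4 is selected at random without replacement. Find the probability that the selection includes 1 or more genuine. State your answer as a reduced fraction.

There are C(19,4) = 3876 ways to choose the 4.
Favorable selections (1 or more genuine): C(9,1)·C(10,3) + C(9,2)·C(10,2) + C(9,3)·C(10,1) + C(9,4)·C(10,0) = 1080 + 1620 + 840 + 126 = 3666.
Probability = 3666/3876 = 611/646.

611/646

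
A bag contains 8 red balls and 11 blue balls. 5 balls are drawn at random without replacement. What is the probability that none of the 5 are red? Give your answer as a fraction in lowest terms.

77/1938

There are C(19,5) = 11628 possible selections.
Selections with no red (all blue): C(11,5) = 462.
Probability = 462/11628 = 77/1938.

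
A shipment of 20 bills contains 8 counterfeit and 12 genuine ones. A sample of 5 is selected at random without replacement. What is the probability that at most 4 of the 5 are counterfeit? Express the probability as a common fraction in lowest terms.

1931/1938

There are C(20,5) = 15504 ways to choose the 5.
The complement is exactly 5 counterfeit: C(8,5)·C(12,0) = 56.
Probability = 1 − 56/15504 = 15448/15504 = 1931/1938.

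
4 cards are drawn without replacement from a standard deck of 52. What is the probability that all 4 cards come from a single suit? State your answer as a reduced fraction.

44/4165

There are C(52,4) = 270725 possible 4-card hands.
Hands of one suit: 4 suits × C(13,4) = 4·715 = 2860.
Probability = 2860/270725 = 44/4165.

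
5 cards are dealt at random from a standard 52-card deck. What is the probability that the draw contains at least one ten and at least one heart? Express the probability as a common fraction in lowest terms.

229297/866320

There are C(52,5) = 2598960 possible draws.
By inclusion-exclusion on the complements, draws missing all tens or all hearts: C(48,5) + C(39,5) − C(36,5) = 1712304 + 575757 − 376992 = 1911069.
So draws with at least one of each: 2598960 − 1911069 = 687891, probability 687891/2598960 = 229297/866320.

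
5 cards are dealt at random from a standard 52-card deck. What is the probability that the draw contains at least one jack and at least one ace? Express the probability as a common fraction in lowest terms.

6509/64974

There are C(52,5) = 2598960 possible draws.
By inclusion-exclusion on the complements, draws missing all jacks or all aces: C(48,5) + C(48,5) − C(44,5) = 1712304 + 1712304 − 1086008 = 2338600.
So draws with at least one of each: 2598960 − 2338600 = 260360, probability 260360/2598960 = 6509/64974.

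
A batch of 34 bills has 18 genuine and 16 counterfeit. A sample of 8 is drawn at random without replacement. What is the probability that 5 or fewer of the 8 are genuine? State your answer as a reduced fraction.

16749/19778

Total selections: C(34,8) = 18156204.
Count the complement (more than 5 genuine): C(18,6)·C(16,2) + C(18,7)·C(16,1) + C(18,8)·C(16,0) = 2227680 + 509184 + 43758 = 2780622.
Probability = 1 − 2780622/18156204 = 15375582/18156204 = 16749/19778.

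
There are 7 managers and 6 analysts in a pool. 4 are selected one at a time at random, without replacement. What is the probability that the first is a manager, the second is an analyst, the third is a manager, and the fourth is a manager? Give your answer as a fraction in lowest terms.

21/286

Multiply the conditional probabilities at each draw: 7/13 · 6/12 · 6/11 · 5/10 = 1260/17160 = 21/286.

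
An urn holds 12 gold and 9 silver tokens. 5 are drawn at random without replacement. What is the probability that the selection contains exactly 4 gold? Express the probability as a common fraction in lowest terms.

There are C(21,5) = 20349 ways to choose 5 from 21.
Selections with exactly 4 gold: choose 4 of the 12 gold and 1 of the 9 silver, C(12,4)·C(9,1) = 495·9 = 4455.
Probability = 4455/20349 = 495/2261.

495/2261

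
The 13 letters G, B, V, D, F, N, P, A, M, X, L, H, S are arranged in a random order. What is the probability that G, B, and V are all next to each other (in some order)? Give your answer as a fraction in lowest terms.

There are 13! = 6227020800 arrangements.
Treat the three as one block: 11! placements × 3! orders within the block = 39916800·6 = 239500800.
Probability = 239500800/6227020800 = 1/26.

1/26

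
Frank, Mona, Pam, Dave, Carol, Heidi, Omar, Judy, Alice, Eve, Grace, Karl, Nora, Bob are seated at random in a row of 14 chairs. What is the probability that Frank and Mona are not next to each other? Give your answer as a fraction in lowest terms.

6/7

There are 14! = 87178291200 arrangements.
Arrangements with Frank and Mona adjacent: 2·13! = 12454041600.
So not adjacent: 87178291200 − 12454041600 = 74724249600, probability 74724249600/87178291200 = 6/7.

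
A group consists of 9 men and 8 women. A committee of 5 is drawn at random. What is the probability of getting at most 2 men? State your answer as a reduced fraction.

Total selections: C(17,5) = 6188.
Favorable selections (at most 2 men): C(9,0)·C(8,5) + C(9,1)·C(8,4) + C(9,2)·C(8,3) = 56 + 630 + 2016 = 2702.
Probability = 2702/6188 = 193/442.

193/442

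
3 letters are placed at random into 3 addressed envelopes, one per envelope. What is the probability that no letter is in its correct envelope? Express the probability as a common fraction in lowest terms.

There are 3! = 6 assignments.
By inclusion-exclusion, assignments with no fixed points: C(3,0)·3! − C(3,1)·2! + C(3,2)·1! − C(3,3)·0! = 2.
Probability = 2/6 = 1/3.

1/3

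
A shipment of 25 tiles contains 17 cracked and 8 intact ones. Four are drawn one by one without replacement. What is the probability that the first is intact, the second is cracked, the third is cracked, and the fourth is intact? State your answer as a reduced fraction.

Multiply the conditional probabilities at each draw: 8/25 · 17/24 · 16/23 · 7/22 = 15232/303600 = 952/18975.

952/18975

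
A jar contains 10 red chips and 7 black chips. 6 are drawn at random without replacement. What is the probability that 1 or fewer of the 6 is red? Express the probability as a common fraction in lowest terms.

There are C(17,6) = 12376 ways to choose the 6.
Favorable selections (1 or fewer red): C(10,0)·C(7,6) + C(10,1)·C(7,5) = 7 + 210 = 217.
Probability = 217/12376 = 31/1768.

31/1768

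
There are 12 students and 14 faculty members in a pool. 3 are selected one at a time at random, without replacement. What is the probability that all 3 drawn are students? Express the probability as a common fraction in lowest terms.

Multiply the conditional probabilities at each draw: 12/26 · 11/25 · 10/24 = 1320/15600 = 11/130.

11/130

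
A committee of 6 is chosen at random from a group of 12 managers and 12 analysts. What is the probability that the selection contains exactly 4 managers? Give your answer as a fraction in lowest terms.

There are C(24,6) = 134596 ways to choose 6 from 24.
Selections with exactly 4 managers: choose 4 of the 12 managers and 2 of the 12 analysts, C(12,4)·C(12,2) = 495·66 = 32670.
Probability = 32670/134596 = 1485/6118.

1485/6118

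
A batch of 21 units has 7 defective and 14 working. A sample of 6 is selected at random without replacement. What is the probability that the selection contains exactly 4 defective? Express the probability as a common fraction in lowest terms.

455/7752

There are C(21,6) = 54264 ways to choose 6 from 21.
Selections with exactly 4 defective: choose 4 of the 7 defective and 2 of the 14 working, C(7,4)·C(14,2) = 35·91 = 3185.
Probability = 3185/54264 = 455/7752.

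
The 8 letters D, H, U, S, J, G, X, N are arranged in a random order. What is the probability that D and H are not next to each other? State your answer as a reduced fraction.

3/4

There are 8! = 40320 arrangements.
Arrangements with D and H adjacent: 2·7! = 10080.
So not adjacent: 40320 − 10080 = 30240, probability 30240/40320 = 3/4.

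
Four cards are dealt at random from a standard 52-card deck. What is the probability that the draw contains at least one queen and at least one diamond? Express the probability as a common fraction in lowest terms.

52799/270725

There are C(52,4) = 270725 possible draws.
By inclusion-exclusion on the complements, draws missing all queens or all diamonds: C(48,4) + C(39,4) − C(36,4) = 194580 + 82251 − 58905 = 217926.
So draws with at least one of each: 270725 − 217926 = 52799, probability 52799/270725.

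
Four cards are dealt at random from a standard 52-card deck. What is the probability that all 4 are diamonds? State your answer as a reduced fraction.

11/4165

There are C(52,4) = 270725 possible 4-card hands.
Hands that are all diamonds: C(13,4) = 715.
Probability = 715/270725 = 11/4165.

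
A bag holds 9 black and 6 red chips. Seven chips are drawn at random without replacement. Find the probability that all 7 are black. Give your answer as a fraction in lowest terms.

There are C(15,7) = 6435 possible selections.
Selections with all black: C(9,7) = 36.
Probability = 36/6435 = 4/715.

4/715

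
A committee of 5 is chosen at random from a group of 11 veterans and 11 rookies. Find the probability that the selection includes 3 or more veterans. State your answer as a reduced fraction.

Total selections: C(22,5) = 26334.
Favorable selections (3 or more veterans): C(11,3)·C(11,2) + C(11,4)·C(11,1) + C(11,5)·C(11,0) = 9075 + 3630 + 462 = 13167.
Probability = 13167/26334 = 1/2.

1/2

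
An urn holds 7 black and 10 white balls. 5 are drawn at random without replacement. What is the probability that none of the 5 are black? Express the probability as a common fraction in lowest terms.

There are C(17,5) = 6188 possible selections.
Selections with no black (all white): C(10,5) = 252.
Probability = 252/6188 = 9/221.

9/221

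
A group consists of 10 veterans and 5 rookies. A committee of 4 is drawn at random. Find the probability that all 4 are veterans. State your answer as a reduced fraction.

2/13

There are C(15,4) = 1365 possible selections.
Selections with all veterans: C(10,4) = 210.
Probability = 210/1365 = 2/13.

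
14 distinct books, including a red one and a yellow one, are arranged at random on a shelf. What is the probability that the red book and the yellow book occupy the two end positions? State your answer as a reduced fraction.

1/91

There are 14! = 87178291200 arrangements.
Place the red book and the yellow book at the ends in 2 ways, arrange the remaining 12 in 12! = 479001600 ways: 2·479001600 = 958003200.
Probability = 958003200/87178291200 = 1/91.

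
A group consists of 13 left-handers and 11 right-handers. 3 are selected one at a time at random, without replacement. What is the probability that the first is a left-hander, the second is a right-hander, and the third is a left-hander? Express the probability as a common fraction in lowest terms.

Multiply the conditional probabilities at each draw: 13/24 · 11/23 · 12/22 = 1716/12144 = 13/92.

13/92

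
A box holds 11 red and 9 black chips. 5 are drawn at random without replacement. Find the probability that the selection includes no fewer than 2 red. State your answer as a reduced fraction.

583/646

Total selections: C(20,5) = 15504.
Count the complement (fewer than 2 red): C(11,0)·C(9,5) + C(11,1)·C(9,4) = 126 + 1386 = 1512.
Probability = 1 − 1512/15504 = 13992/15504 = 583/646.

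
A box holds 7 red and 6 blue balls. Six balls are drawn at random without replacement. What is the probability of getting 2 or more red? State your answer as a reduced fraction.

There are C(13,6) = 1716 ways to choose the 6.
Count the complement (fewer than 2 red): C(7,0)·C(6,6) + C(7,1)·C(6,5) = 1 + 42 = 43.
Probability = 1 − 43/1716 = 1673/1716.

1673/1716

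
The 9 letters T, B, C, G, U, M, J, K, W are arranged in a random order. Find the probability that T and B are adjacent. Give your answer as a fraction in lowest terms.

2/9

There are 9! = 362880 arrangements.
Treat T and B as a block: 8! arrangements of the blocks × 2 orders within the block = 2·40320 = 80640.
Probability = 80640/362880 = 2/9.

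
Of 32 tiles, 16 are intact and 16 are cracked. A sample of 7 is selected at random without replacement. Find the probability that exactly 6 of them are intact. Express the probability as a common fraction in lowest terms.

Total number of selections: C(32,7) = 3365856.
Selections with exactly 6 intact: choose 6 of the 16 intact and 1 of the 16 cracked, C(16,6)·C(16,1) = 8008·16 = 128128.
Probability = 128128/3365856 = 308/8091.

308/8091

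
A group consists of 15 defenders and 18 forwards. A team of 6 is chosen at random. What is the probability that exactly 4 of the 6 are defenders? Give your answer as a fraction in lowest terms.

Total number of selections: C(33,6) = 1107568.
Selections with exactly 4 defenders: choose 4 of the 15 defenders and 2 of the 18 forwards, C(15,4)·C(18,2) = 1365·153 = 208845.
Probability = 208845/1107568 = 29835/158224.

29835/158224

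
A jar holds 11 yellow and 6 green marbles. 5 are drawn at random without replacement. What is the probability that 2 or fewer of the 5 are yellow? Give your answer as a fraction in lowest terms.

1271/6188

Total selections: C(17,5) = 6188.
Favorable selections (2 or fewer yellow): C(11,0)·C(6,5) + C(11,1)·C(6,4) + C(11,2)·C(6,3) = 6 + 165 + 1100 = 1271.
Probability = 1271/6188.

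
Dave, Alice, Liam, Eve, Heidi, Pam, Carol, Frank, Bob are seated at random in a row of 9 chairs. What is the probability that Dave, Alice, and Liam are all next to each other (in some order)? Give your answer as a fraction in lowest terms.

There are 9! = 362880 arrangements.
Treat the three as one block: 7! placements × 3! orders within the block = 5040·6 = 30240.
Probability = 30240/362880 = 1/12.

1/12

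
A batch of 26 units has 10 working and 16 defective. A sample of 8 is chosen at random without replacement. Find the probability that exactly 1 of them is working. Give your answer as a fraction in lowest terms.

The sample space is all 8-subsets of the 26: C(26,8) = 1562275.
Selections with exactly 1 working: choose 1 of the 10 working and 7 of the 16 defective, C(10,1)·C(16,7) = 10·11440 = 114400.
Probability = 114400/1562275 = 32/437.

32/437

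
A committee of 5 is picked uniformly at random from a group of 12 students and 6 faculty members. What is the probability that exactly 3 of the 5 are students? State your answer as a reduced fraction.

The sample space is all 5-subsets of the 18: C(18,5) = 8568.
Selections with exactly 3 students: choose 3 of the 12 students and 2 of the 6 faculty members, C(12,3)·C(6,2) = 220·15 = 3300.
Probability = 3300/8568 = 275/714.

275/714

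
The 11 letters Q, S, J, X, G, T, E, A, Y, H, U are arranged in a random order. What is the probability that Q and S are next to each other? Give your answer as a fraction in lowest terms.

2/11

There are 11! = 39916800 arrangements.
Treat Q and S as a block: 10! arrangements of the blocks × 2 orders within the block = 2·3628800 = 7257600.
Probability = 7257600/39916800 = 2/11.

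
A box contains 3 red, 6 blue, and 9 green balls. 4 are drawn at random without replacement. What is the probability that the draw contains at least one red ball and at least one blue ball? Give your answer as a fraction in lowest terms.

There are C(18,4) = 3060 possible draws.
By inclusion-exclusion on the complements, draws missing all red or all blue: C(15,4) + C(12,4) − C(9,4) = 1365 + 495 − 126 = 1734.
So draws with at least one of each: 3060 − 1734 = 1326, probability 1326/3060 = 13/30.

13/30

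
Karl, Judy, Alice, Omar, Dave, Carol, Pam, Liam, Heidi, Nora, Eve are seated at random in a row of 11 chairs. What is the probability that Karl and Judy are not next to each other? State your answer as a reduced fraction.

9/11

There are 11! = 39916800 arrangements.
Arrangements with Karl and Judy adjacent: 2·10! = 7257600.
So not adjacent: 39916800 − 7257600 = 32659200, probability 32659200/39916800 = 9/11.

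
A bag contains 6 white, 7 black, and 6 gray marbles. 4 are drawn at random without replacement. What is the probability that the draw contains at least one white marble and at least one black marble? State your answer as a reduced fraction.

There are C(19,4) = 3876 possible draws.
By inclusion-exclusion on the complements, draws missing all white or all black: C(13,4) + C(12,4) − C(6,4) = 715 + 495 − 15 = 1195.
So draws with at least one of each: 3876 − 1195 = 2681, probability 2681/3876.

2681/3876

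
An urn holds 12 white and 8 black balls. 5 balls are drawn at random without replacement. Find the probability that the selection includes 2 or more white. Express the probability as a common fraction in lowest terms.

913/969

There are C(20,5) = 15504 ways to choose the 5.
Count the complement (fewer than 2 white): C(12,0)·C(8,5) + C(12,1)·C(8,4) = 56 + 840 = 896.
Probability = 1 − 896/15504 = 14608/15504 = 913/969.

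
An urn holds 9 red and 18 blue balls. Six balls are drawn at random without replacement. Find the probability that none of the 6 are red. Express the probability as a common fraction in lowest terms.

238/3795

There are C(27,6) = 296010 possible selections.
Selections with no red (all blue): C(18,6) = 18564.
Probability = 18564/296010 = 238/3795.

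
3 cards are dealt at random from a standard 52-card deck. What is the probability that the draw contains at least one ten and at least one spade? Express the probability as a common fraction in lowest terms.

There are C(52,3) = 22100 possible draws.
By inclusion-exclusion on the complements, draws missing all tens or all spades: C(48,3) + C(39,3) − C(36,3) = 17296 + 9139 − 7140 = 19295.
So draws with at least one of each: 22100 − 19295 = 2805, probability 2805/22100 = 33/260.

33/260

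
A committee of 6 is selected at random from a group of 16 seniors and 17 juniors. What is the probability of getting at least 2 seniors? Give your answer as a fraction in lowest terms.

17789/19778

There are C(33,6) = 1107568 ways to choose the 6.
Favorable selections (at least 2 seniors): C(16,2)·C(17,4) + C(16,3)·C(17,3) + C(16,4)·C(17,2) + C(16,5)·C(17,1) + C(16,6)·C(17,0) = 285600 + 380800 + 247520 + 74256 + 8008 = 996184.
Probability = 996184/1107568 = 17789/19778.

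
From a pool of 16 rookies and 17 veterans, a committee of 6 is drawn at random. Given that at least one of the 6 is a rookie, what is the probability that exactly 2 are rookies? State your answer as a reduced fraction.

Work in counts. Selections with at least one rookie: C(33,6) − C(17,6) = 1107568 − 12376 = 1095192.
Of those, selections where exactly 2 are rookies: C(16,2)·C(17,4) = 120·2380 = 285600.
Conditional probability = 285600/1095192 = 1700/6519.

1700/6519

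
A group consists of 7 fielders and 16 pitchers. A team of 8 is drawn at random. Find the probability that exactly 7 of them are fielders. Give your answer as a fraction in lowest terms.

The sample space is all 8-subsets of the 23: C(23,8) = 490314.
Selections with exactly 7 fielders: choose 7 of the 7 fielders and 1 of the 16 pitchers, C(7,7)·C(16,1) = 1·16 = 16.
Probability = 16/490314 = 8/245157.

8/245157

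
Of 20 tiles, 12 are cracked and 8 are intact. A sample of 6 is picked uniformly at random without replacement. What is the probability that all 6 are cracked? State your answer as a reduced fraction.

77/3230

There are C(20,6) = 38760 possible selections.
Selections with all cracked: C(12,6) = 924.
Probability = 924/38760 = 77/3230.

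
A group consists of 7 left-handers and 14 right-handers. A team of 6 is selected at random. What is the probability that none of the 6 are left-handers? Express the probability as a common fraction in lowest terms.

There are C(21,6) = 54264 possible selections.
Selections with no left-handers (all right-handers): C(14,6) = 3003.
Probability = 3003/54264 = 143/2584.

143/2584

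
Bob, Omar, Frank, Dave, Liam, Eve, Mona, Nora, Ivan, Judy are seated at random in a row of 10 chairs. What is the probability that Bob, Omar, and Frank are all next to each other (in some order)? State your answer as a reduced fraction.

There are 10! = 3628800 arrangements.
Treat the three as one block: 8! placements × 3! orders within the block = 40320·6 = 241920.
Probability = 241920/3628800 = 1/15.

1/15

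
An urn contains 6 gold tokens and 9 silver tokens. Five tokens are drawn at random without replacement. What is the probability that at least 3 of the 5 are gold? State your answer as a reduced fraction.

Total selections: C(15,5) = 3003.
Favorable selections (at least 3 gold): C(6,3)·C(9,2) + C(6,4)·C(9,1) + C(6,5)·C(9,0) = 720 + 135 + 6 = 861.
Probability = 861/3003 = 41/143.

41/143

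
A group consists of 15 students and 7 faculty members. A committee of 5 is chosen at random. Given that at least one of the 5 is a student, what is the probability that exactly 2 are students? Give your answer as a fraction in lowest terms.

Work in counts. Selections with at least one student: C(22,5) − C(7,5) = 26334 − 21 = 26313.
Of those, selections where exactly 2 are students: C(15,2)·C(7,3) = 105·35 = 3675.
Conditional probability = 3675/26313 = 25/179.

25/179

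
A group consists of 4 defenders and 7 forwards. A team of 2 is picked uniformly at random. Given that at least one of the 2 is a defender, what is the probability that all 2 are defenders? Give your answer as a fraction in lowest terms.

3/17

Work in counts. Selections with at least one defender: C(11,2) − C(7,2) = 55 − 21 = 34.
Of those, selections where all 2 are defenders: C(4,2) = 6.
Conditional probability = 6/34 = 3/17.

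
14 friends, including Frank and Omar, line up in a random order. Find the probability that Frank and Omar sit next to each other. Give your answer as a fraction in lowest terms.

There are 14! = 87178291200 arrangements.
Treat Frank and Omar as a block: 13! arrangements of the blocks × 2 orders within the block = 2·6227020800 = 12454041600.
Probability = 12454041600/87178291200 = 1/7.

1/7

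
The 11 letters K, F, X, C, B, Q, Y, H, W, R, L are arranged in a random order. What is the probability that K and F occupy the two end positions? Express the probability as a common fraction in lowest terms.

1/55

There are 11! = 39916800 arrangements.
Place K and F at the ends in 2 ways, arrange the remaining 9 in 9! = 362880 ways: 2·362880 = 725760.
Probability = 725760/39916800 = 1/55.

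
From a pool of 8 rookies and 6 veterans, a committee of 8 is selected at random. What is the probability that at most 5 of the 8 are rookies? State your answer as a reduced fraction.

362/429

There are C(14,8) = 3003 ways to choose the 8.
Count the complement (more than 5 rookies): C(8,6)·C(6,2) + C(8,7)·C(6,1) + C(8,8)·C(6,0) = 420 + 48 + 1 = 469.
Probability = 1 − 469/3003 = 2534/3003 = 362/429.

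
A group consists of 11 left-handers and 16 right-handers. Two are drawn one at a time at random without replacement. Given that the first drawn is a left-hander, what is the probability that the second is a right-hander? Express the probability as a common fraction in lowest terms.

8/13

After removing one left-hander, 26 remain: 10 left-handers and 16 right-handers.
So the probability the next is a right-hander is 16/26 = 8/13.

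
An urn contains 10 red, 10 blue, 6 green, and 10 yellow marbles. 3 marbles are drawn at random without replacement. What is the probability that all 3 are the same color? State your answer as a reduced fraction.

19/357

There are C(36,3) = 7140 ways to draw 3 marbles.
All same color: C(10,3) + C(10,3) + C(6,3) + C(10,3) = 120 + 120 + 20 + 120 = 380.
Probability = 380/7140 = 19/357.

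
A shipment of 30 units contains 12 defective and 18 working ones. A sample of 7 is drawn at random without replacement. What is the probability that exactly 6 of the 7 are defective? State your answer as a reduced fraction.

The sample space is all 7-subsets of the 30: C(30,7) = 2035800.
Selections with exactly 6 defective: choose 6 of the 12 defective and 1 of the 18 working, C(12,6)·C(18,1) = 924·18 = 16632.
Probability = 16632/2035800 = 77/9425.

77/9425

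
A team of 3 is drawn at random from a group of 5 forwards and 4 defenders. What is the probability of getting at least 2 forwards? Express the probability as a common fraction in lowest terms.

25/42

Total selections: C(9,3) = 84.
Favorable selections (at least 2 forwards): C(5,2)·C(4,1) + C(5,3)·C(4,0) = 40 + 10 = 50.
Probability = 50/84 = 25/42.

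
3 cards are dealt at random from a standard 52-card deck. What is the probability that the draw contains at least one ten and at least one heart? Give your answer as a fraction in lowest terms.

There are C(52,3) = 22100 possible draws.
By inclusion-exclusion on the complements, draws missing all tens or all hearts: C(48,3) + C(39,3) − C(36,3) = 17296 + 9139 − 7140 = 19295.
So draws with at least one of each: 22100 − 19295 = 2805, probability 2805/22100 = 33/260.

33/260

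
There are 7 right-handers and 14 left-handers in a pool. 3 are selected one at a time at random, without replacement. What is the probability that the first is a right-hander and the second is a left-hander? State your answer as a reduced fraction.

Multiply the conditional probabilities at each draw: 7/21 · 14/20 = 98/420 = 7/30.

7/30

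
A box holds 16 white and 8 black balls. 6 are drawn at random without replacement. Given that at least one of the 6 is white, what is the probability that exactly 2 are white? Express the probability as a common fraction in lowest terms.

50/801

Work in counts. Selections with at least one white: C(24,6) − C(8,6) = 134596 − 28 = 134568.
Of those, selections where exactly 2 are white: C(16,2)·C(8,4) = 120·70 = 8400.
Conditional probability = 8400/134568 = 50/801.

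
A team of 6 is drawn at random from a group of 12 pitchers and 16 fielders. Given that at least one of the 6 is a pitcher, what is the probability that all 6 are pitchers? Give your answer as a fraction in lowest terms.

33/13169

Work in counts. Selections with at least one pitcher: C(28,6) − C(16,6) = 376740 − 8008 = 368732.
Of those, selections where all 6 are pitchers: C(12,6) = 924.
Conditional probability = 924/368732 = 33/13169.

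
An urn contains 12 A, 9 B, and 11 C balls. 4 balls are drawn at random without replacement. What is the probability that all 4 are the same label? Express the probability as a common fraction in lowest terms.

There are C(32,4) = 35960 ways to draw 4 balls.
All same label: C(12,4) + C(9,4) + C(11,4) = 495 + 126 + 330 = 951.
Probability = 951/35960.

951/35960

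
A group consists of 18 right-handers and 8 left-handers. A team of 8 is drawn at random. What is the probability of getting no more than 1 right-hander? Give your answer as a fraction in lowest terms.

29/312455

There are C(26,8) = 1562275 ways to choose the 8.
Favorable selections (no more than 1 right-hander): C(18,0)·C(8,8) + C(18,1)·C(8,7) = 1 + 144 = 145.
Probability = 145/1562275 = 29/312455.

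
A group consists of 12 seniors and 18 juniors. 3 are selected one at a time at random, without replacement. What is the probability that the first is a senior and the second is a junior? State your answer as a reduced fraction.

36/145

Multiply the conditional probabilities at each draw: 12/30 · 18/29 = 216/870 = 36/145.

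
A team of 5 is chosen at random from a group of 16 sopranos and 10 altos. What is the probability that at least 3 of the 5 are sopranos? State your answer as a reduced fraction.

11942/16445

There are C(26,5) = 65780 ways to choose the 5.
Favorable selections (at least 3 sopranos): C(16,3)·C(10,2) + C(16,4)·C(10,1) + C(16,5)·C(10,0) = 25200 + 18200 + 4368 = 47768.
Probability = 47768/65780 = 11942/16445.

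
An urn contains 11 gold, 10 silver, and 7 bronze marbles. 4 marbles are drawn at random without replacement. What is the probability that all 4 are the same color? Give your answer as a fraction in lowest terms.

23/819

There are C(28,4) = 20475 ways to draw 4 marbles.
All same color: C(11,4) + C(10,4) + C(7,4) = 330 + 210 + 35 = 575.
Probability = 575/20475 = 23/819.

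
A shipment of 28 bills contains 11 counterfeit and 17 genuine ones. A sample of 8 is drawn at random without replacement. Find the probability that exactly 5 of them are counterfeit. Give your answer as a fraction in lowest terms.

272/2691

The sample space is all 8-subsets of the 28: C(28,8) = 3108105.
Selections with exactly 5 counterfeit: choose 5 of the 11 counterfeit and 3 of the 17 genuine, C(11,5)·C(17,3) = 462·680 = 314160.
Probability = 314160/3108105 = 272/2691.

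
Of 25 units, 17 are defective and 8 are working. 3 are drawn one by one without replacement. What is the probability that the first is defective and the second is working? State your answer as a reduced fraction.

Multiply the conditional probabilities at each draw: 17/25 · 8/24 = 136/600 = 17/75.

17/75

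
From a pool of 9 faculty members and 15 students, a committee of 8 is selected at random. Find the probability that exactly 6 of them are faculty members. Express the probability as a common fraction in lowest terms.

Total number of selections: C(24,8) = 735471.
Selections with exactly 6 faculty members: choose 6 of the 9 faculty members and 2 of the 15 students, C(9,6)·C(15,2) = 84·105 = 8820.
Probability = 8820/735471 = 980/81719.

980/81719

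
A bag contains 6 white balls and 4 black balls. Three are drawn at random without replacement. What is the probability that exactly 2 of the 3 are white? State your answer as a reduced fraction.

1/2

Total number of selections: C(10,3) = 120.
Selections with exactly 2 white: choose 2 of the 6 white and 1 of the 4 black, C(6,2)·C(4,1) = 15·4 = 60.
Probability = 60/120 = 1/2.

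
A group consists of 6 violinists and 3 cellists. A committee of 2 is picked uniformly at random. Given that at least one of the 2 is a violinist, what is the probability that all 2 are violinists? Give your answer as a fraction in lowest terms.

5/11

Work in counts. Selections with at least one violinist: C(9,2) − C(3,2) = 36 − 3 = 33.
Of those, selections where all 2 are violinists: C(6,2) = 15.
Conditional probability = 15/33 = 5/11.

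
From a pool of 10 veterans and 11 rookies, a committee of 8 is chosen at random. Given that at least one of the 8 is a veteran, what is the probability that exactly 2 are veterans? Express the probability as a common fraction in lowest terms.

Work in counts. Selections with at least one veteran: C(21,8) − C(11,8) = 203490 − 165 = 203325.
Of those, selections where exactly 2 are veterans: C(10,2)·C(11,6) = 45·462 = 20790.
Conditional probability = 20790/203325 = 1386/13555.

1386/13555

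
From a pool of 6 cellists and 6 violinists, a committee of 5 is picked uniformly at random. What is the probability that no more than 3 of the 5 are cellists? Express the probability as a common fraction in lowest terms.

There are C(12,5) = 792 ways to choose the 5.
Count the complement (more than 3 cellists): C(6,4)·C(6,1) + C(6,5)·C(6,0) = 90 + 6 = 96.
Probability = 1 − 96/792 = 696/792 = 29/33.

29/33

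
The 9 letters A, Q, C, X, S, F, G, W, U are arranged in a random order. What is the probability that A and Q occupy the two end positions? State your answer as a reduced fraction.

1/36

There are 9! = 362880 arrangements.
Place A and Q at the ends in 2 ways, arrange the remaining 7 in 7! = 5040 ways: 2·5040 = 10080.
Probability = 10080/362880 = 1/36.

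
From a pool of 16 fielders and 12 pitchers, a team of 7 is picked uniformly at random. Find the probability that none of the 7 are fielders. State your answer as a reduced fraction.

There are C(28,7) = 1184040 possible selections.
Selections with no fielders (all pitchers): C(12,7) = 792.
Probability = 792/1184040 = 1/1495.

1/1495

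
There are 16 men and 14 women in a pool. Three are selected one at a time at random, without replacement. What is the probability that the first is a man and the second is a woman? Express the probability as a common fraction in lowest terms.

112/435

Multiply the conditional probabilities at each draw: 16/30 · 14/29 = 224/870 = 112/435.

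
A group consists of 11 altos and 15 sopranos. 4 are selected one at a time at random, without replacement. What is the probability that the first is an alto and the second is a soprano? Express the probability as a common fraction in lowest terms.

Multiply the conditional probabilities at each draw: 11/26 · 15/25 = 165/650 = 33/130.

33/130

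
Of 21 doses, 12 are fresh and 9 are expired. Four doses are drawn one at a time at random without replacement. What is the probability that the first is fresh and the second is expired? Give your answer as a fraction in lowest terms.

Multiply the conditional probabilities at each draw: 12/21 · 9/20 = 108/420 = 9/35.

9/35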